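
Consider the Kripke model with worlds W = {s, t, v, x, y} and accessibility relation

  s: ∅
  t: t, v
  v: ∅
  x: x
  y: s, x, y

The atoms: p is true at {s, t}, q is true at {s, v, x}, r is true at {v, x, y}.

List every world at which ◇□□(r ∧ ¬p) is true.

{t, x, y}

s: no successors, so ◇□□(r ∧ ¬p) fails. ✗
t: successors {t, v}; □□(r ∧ ¬p) there: t:F, v:T. ✓
v: no successors, so ◇□□(r ∧ ¬p) fails. ✗
x: successors {x}; □□(r ∧ ¬p) there: x:T. ✓
y: successors {s, x, y}; □□(r ∧ ¬p) there: s:T, x:T, y:F. ✓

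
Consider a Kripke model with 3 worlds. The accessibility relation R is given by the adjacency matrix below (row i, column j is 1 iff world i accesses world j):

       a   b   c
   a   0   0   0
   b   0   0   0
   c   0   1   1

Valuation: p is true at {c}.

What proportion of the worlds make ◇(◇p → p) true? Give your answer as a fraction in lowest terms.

a: no successors, so ◇(◇p → p) fails. ✗
b: no successors, so ◇(◇p → p) fails. ✗
c: successors {b, c}; ◇p → p there: b:T, c:T. ✓
That's 1 of 3 worlds, so 1/3.

1/3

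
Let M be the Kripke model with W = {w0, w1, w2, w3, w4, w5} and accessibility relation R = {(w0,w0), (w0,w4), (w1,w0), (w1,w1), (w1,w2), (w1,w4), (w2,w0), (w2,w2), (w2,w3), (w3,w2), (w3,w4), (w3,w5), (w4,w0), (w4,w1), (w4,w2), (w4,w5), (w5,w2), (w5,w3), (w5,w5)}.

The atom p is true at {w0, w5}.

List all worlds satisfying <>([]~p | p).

{w0, w1, w2, w3, w4, w5}

w0: successors {w0, w4}; []~p | p there: w0:T, w4:F. ✓
w1: successors {w0, w1, w2, w4}; []~p | p there: w0:T, w1:F, w2:F, w4:F. ✓
w2: successors {w0, w2, w3}; []~p | p there: w0:T, w2:F, w3:F. ✓
w3: successors {w2, w4, w5}; []~p | p there: w2:F, w4:F, w5:T. ✓
w4: successors {w0, w1, w2, w5}; []~p | p there: w0:T, w1:F, w2:F, w5:T. ✓
w5: successors {w2, w3, w5}; []~p | p there: w2:F, w3:F, w5:T. ✓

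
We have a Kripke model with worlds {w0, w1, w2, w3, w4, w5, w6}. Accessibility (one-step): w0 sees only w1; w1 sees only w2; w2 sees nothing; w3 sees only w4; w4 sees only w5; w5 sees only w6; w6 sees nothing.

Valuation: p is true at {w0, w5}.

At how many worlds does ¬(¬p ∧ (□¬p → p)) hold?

6

w0: ¬p ∧ (□¬p → p) is F. ✓
w1: ¬p ∧ (□¬p → p) is F. ✓
w2: ¬p ∧ (□¬p → p) is F. ✓
w3: ¬p ∧ (□¬p → p) is F. ✓
w4: ¬p ∧ (□¬p → p) is T. ✗
w5: ¬p ∧ (□¬p → p) is F. ✓
w6: ¬p ∧ (□¬p → p) is F. ✓
Satisfying worlds: {w0, w1, w2, w3, w5, w6}.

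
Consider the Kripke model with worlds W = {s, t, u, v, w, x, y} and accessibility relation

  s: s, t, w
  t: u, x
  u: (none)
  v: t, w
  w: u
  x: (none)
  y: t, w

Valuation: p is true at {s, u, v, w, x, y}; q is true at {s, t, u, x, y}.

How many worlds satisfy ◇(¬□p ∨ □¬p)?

3

s: successors {s, t, w}; ¬□p ∨ □¬p there: s:T, t:F, w:F. ✓
t: successors {u, x}; ¬□p ∨ □¬p there: u:T, x:T. ✓
u: no successors, so ◇(¬□p ∨ □¬p) fails. ✗
v: successors {t, w}; ¬□p ∨ □¬p there: t:F, w:F. ✗
w: successors {u}; ¬□p ∨ □¬p there: u:T. ✓
x: no successors, so ◇(¬□p ∨ □¬p) fails. ✗
y: successors {t, w}; ¬□p ∨ □¬p there: t:F, w:F. ✗
Satisfying worlds: {s, t, w}.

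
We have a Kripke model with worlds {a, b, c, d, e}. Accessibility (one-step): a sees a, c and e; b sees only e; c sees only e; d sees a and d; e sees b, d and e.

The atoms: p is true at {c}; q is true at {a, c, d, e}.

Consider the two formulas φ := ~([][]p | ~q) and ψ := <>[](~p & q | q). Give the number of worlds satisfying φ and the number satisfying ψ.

For ~([][]p | ~q):
a: [][]p | ~q is F. ✓
b: [][]p | ~q is T. ✗
c: [][]p | ~q is F. ✓
d: [][]p | ~q is F. ✓
e: [][]p | ~q is F. ✓
— 4 worlds.
For <>[](~p & q | q):
a: successors {a, c, e}; [](~p & q | q) there: a:T, c:T, e:F. ✓
b: successors {e}; [](~p & q | q) there: e:F. ✗
c: successors {e}; [](~p & q | q) there: e:F. ✗
d: successors {a, d}; [](~p & q | q) there: a:T, d:T. ✓
e: successors {b, d, e}; [](~p & q | q) there: b:T, d:T, e:F. ✓
— 3 worlds.

4 and 3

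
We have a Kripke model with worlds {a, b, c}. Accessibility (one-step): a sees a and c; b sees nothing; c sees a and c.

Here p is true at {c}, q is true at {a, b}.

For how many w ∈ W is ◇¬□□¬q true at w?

2

a: successors {a, c}; ¬□□¬q there: a:T, c:T. ✓
b: no successors, so ◇¬□□¬q fails. ✗
c: successors {a, c}; ¬□□¬q there: a:T, c:T. ✓
Satisfying worlds: {a, c}.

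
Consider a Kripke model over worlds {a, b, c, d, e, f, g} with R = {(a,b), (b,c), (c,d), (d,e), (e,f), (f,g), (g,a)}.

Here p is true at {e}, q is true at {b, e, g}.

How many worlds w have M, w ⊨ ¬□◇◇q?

a: □◇◇q is F. ✓
b: □◇◇q is T. ✗
c: □◇◇q is F. ✓
d: □◇◇q is T. ✗
e: □◇◇q is F. ✓
f: □◇◇q is T. ✗
g: □◇◇q is F. ✓
Satisfying worlds: {a, c, e, g}.

4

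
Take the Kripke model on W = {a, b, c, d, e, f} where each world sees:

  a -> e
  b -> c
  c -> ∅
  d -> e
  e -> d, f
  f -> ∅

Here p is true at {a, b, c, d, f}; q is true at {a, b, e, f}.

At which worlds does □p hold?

{b, c, e, f}

a: successors {e}; p there: e:F. ✗
b: successors {c}; p there: c:T. ✓
c: no successors, so □p holds vacuously. ✓
d: successors {e}; p there: e:F. ✗
e: successors {d, f}; p there: d:T, f:T. ✓
f: no successors, so □p holds vacuously. ✓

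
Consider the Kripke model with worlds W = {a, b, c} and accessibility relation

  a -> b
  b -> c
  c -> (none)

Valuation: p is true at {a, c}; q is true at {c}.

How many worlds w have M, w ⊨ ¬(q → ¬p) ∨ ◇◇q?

2

a: ¬(q → ¬p) is F, ◇◇q is T. ✓
b: ¬(q → ¬p) is F, ◇◇q is F. ✗
c: ¬(q → ¬p) is T, ◇◇q is F. ✓
Satisfying worlds: {a, c}.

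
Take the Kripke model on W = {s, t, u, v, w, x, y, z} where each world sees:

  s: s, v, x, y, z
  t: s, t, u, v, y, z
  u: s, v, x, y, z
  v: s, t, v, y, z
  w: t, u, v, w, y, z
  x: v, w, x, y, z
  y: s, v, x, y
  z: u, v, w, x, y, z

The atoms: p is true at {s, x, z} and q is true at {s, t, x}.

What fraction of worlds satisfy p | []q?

3/8

s: p is T, []q is F. ✓
t: p is F, []q is F. ✗
u: p is F, []q is F. ✗
v: p is F, []q is F. ✗
w: p is F, []q is F. ✗
x: p is T, []q is F. ✓
y: p is F, []q is F. ✗
z: p is T, []q is F. ✓
That's 3 of 8 worlds, so 3/8.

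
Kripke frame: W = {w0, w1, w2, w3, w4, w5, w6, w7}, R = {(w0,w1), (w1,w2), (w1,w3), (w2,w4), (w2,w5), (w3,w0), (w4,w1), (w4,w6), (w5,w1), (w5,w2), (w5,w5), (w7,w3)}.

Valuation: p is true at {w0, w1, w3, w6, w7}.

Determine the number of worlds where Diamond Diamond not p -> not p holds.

w0: Diamond Diamond not p is T, not p is F. ✗
w1: Diamond Diamond not p is T, not p is F. ✗
w2: Diamond Diamond not p is T, not p is T. ✓
w3: Diamond Diamond not p is F, not p is F. ✓
w4: Diamond Diamond not p is T, not p is T. ✓
w5: Diamond Diamond not p is T, not p is T. ✓
w6: Diamond Diamond not p is F, not p is F. ✓
w7: Diamond Diamond not p is F, not p is F. ✓
Satisfying worlds: {w2, w3, w4, w5, w6, w7}.

6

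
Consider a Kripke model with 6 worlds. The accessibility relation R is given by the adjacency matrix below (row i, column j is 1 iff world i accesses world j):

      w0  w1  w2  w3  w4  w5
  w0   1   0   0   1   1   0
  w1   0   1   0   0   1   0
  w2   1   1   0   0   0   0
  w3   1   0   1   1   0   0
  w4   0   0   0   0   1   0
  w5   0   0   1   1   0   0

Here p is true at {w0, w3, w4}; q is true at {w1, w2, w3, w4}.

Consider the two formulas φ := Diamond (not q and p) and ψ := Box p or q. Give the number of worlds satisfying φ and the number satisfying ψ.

For Diamond (not q and p):
w0: successors {w0, w3, w4}; not q and p there: w0:T, w3:F, w4:F. ✓
w1: successors {w1, w4}; not q and p there: w1:F, w4:F. ✗
w2: successors {w0, w1}; not q and p there: w0:T, w1:F. ✓
w3: successors {w0, w2, w3}; not q and p there: w0:T, w2:F, w3:F. ✓
w4: successors {w4}; not q and p there: w4:F. ✗
w5: successors {w2, w3}; not q and p there: w2:F, w3:F. ✗
— 3 worlds.
For Box p or q:
w0: Box p is T, q is F. ✓
w1: Box p is F, q is T. ✓
w2: Box p is F, q is T. ✓
w3: Box p is F, q is T. ✓
w4: Box p is T, q is T. ✓
w5: Box p is F, q is F. ✗
— 5 worlds.

3 and 5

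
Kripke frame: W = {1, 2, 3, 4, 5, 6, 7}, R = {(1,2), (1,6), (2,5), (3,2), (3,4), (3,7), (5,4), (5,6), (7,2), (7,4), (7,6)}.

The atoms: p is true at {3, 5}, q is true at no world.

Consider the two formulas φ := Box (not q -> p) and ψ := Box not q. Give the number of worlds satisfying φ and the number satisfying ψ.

3 and 7

For Box (not q -> p):
1: successors {2, 6}; not q -> p there: 2:F, 6:F. ✗
2: successors {5}; not q -> p there: 5:T. ✓
3: successors {2, 4, 7}; not q -> p there: 2:F, 4:F, 7:F. ✗
4: no successors, so Box (not q -> p) holds vacuously. ✓
5: successors {4, 6}; not q -> p there: 4:F, 6:F. ✗
6: no successors, so Box (not q -> p) holds vacuously. ✓
7: successors {2, 4, 6}; not q -> p there: 2:F, 4:F, 6:F. ✗
— 3 worlds.
For Box not q:
1: successors {2, 6}; not q there: 2:T, 6:T. ✓
2: successors {5}; not q there: 5:T. ✓
3: successors {2, 4, 7}; not q there: 2:T, 4:T, 7:T. ✓
4: no successors, so Box not q holds vacuously. ✓
5: successors {4, 6}; not q there: 4:T, 6:T. ✓
6: no successors, so Box not q holds vacuously. ✓
7: successors {2, 4, 6}; not q there: 2:T, 4:T, 6:T. ✓
— 7 worlds.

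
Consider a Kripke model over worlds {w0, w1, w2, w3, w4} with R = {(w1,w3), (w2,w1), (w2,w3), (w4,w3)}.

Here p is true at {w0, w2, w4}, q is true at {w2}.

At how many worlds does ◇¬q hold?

3

w0: no successors, so ◇¬q fails. ✗
w1: successors {w3}; ¬q there: w3:T. ✓
w2: successors {w1, w3}; ¬q there: w1:T, w3:T. ✓
w3: no successors, so ◇¬q fails. ✗
w4: successors {w3}; ¬q there: w3:T. ✓
Satisfying worlds: {w1, w2, w4}.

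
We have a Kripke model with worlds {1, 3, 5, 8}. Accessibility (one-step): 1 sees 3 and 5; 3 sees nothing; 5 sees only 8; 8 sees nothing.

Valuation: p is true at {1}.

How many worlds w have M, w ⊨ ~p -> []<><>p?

1: ~p is F, []<><>p is F. ✓
3: ~p is T, []<><>p is T. ✓
5: ~p is T, []<><>p is F. ✗
8: ~p is T, []<><>p is T. ✓
Satisfying worlds: {1, 3, 8}.

3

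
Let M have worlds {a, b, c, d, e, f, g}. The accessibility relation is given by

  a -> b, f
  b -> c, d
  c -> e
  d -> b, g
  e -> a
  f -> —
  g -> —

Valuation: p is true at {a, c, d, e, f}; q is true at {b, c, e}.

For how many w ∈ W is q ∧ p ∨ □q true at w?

a: q ∧ p is F, □q is F. ✗
b: q ∧ p is F, □q is F. ✗
c: q ∧ p is T, □q is T. ✓
d: q ∧ p is F, □q is F. ✗
e: q ∧ p is T, □q is F. ✓
f: q ∧ p is F, □q is T. ✓
g: q ∧ p is F, □q is T. ✓
Satisfying worlds: {c, e, f, g}.

4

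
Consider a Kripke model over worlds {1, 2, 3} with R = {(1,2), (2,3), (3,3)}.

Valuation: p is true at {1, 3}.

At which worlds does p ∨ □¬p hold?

1: p is T, □¬p is T. ✓
2: p is F, □¬p is F. ✗
3: p is T, □¬p is F. ✓

{1, 3}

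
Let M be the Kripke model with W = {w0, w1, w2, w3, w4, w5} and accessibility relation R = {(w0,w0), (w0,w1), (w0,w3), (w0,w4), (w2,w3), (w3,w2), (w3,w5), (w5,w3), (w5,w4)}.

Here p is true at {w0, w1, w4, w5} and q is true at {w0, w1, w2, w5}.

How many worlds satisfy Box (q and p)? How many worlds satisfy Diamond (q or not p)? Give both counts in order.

For Box (q and p):
w0: successors {w0, w1, w3, w4}; q and p there: w0:T, w1:T, w3:F, w4:F. ✗
w1: no successors, so Box (q and p) holds vacuously. ✓
w2: successors {w3}; q and p there: w3:F. ✗
w3: successors {w2, w5}; q and p there: w2:F, w5:T. ✗
w4: no successors, so Box (q and p) holds vacuously. ✓
w5: successors {w3, w4}; q and p there: w3:F, w4:F. ✗
— 2 worlds.
For Diamond (q or not p):
w0: successors {w0, w1, w3, w4}; q or not p there: w0:T, w1:T, w3:T, w4:F. ✓
w1: no successors, so Diamond (q or not p) fails. ✗
w2: successors {w3}; q or not p there: w3:T. ✓
w3: successors {w2, w5}; q or not p there: w2:T, w5:T. ✓
w4: no successors, so Diamond (q or not p) fails. ✗
w5: successors {w3, w4}; q or not p there: w3:T, w4:F. ✓
— 4 worlds.

2 and 4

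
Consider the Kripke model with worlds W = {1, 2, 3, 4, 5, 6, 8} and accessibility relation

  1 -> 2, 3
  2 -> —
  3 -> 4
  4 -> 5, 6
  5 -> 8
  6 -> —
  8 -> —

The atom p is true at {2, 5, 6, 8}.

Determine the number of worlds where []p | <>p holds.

6

1: []p is F, <>p is T. ✓
2: []p is T, <>p is F. ✓
3: []p is F, <>p is F. ✗
4: []p is T, <>p is T. ✓
5: []p is T, <>p is T. ✓
6: []p is T, <>p is F. ✓
8: []p is T, <>p is F. ✓
Satisfying worlds: {1, 2, 4, 5, 6, 8}.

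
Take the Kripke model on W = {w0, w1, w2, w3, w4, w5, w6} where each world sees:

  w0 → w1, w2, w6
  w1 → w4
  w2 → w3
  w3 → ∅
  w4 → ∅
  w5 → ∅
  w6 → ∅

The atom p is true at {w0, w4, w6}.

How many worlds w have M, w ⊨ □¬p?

5

w0: successors {w1, w2, w6}; ¬p there: w1:T, w2:T, w6:F. ✗
w1: successors {w4}; ¬p there: w4:F. ✗
w2: successors {w3}; ¬p there: w3:T. ✓
w3: no successors, so □¬p holds vacuously. ✓
w4: no successors, so □¬p holds vacuously. ✓
w5: no successors, so □¬p holds vacuously. ✓
w6: no successors, so □¬p holds vacuously. ✓
Satisfying worlds: {w2, w3, w4, w5, w6}.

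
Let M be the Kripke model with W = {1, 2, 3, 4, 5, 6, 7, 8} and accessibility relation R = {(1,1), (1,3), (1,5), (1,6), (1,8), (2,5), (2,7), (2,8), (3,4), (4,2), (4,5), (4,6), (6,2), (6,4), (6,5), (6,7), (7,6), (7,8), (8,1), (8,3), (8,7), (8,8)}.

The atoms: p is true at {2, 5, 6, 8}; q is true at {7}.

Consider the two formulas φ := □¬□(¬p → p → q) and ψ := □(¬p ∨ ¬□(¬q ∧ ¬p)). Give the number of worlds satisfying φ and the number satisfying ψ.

For □¬□(¬p → p → q):
1: successors {1, 3, 5, 6, 8}; ¬□(¬p → p → q) there: 1:F, 3:F, 5:F, 6:F, 8:F. ✗
2: successors {5, 7, 8}; ¬□(¬p → p → q) there: 5:F, 7:F, 8:F. ✗
3: successors {4}; ¬□(¬p → p → q) there: 4:F. ✗
4: successors {2, 5, 6}; ¬□(¬p → p → q) there: 2:F, 5:F, 6:F. ✗
5: no successors, so □¬□(¬p → p → q) holds vacuously. ✓
6: successors {2, 4, 5, 7}; ¬□(¬p → p → q) there: 2:F, 4:F, 5:F, 7:F. ✗
7: successors {6, 8}; ¬□(¬p → p → q) there: 6:F, 8:F. ✗
8: successors {1, 3, 7, 8}; ¬□(¬p → p → q) there: 1:F, 3:F, 7:F, 8:F. ✗
— 1 world.
For □(¬p ∨ ¬□(¬q ∧ ¬p)):
1: successors {1, 3, 5, 6, 8}; ¬p ∨ ¬□(¬q ∧ ¬p) there: 1:T, 3:T, 5:F, 6:T, 8:T. ✗
2: successors {5, 7, 8}; ¬p ∨ ¬□(¬q ∧ ¬p) there: 5:F, 7:T, 8:T. ✗
3: successors {4}; ¬p ∨ ¬□(¬q ∧ ¬p) there: 4:T. ✓
4: successors {2, 5, 6}; ¬p ∨ ¬□(¬q ∧ ¬p) there: 2:T, 5:F, 6:T. ✗
5: no successors, so □(¬p ∨ ¬□(¬q ∧ ¬p)) holds vacuously. ✓
6: successors {2, 4, 5, 7}; ¬p ∨ ¬□(¬q ∧ ¬p) there: 2:T, 4:T, 5:F, 7:T. ✗
7: successors {6, 8}; ¬p ∨ ¬□(¬q ∧ ¬p) there: 6:T, 8:T. ✓
8: successors {1, 3, 7, 8}; ¬p ∨ ¬□(¬q ∧ ¬p) there: 1:T, 3:T, 7:T, 8:T. ✓
— 4 worlds.

1 and 4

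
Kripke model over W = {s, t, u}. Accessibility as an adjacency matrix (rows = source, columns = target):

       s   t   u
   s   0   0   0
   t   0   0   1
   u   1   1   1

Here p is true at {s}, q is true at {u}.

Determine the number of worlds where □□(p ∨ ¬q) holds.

1

s: no successors, so □□(p ∨ ¬q) holds vacuously. ✓
t: successors {u}; □(p ∨ ¬q) there: u:F. ✗
u: successors {s, t, u}; □(p ∨ ¬q) there: s:T, t:F, u:F. ✗
Satisfying worlds: {s}.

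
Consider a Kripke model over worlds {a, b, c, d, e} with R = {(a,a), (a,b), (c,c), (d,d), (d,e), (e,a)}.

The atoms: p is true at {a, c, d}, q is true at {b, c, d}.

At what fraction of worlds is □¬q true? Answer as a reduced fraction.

a: successors {a, b}; ¬q there: a:T, b:F. ✗
b: no successors, so □¬q holds vacuously. ✓
c: successors {c}; ¬q there: c:F. ✗
d: successors {d, e}; ¬q there: d:F, e:T. ✗
e: successors {a}; ¬q there: a:T. ✓
That's 2 of 5 worlds, so 2/5.

2/5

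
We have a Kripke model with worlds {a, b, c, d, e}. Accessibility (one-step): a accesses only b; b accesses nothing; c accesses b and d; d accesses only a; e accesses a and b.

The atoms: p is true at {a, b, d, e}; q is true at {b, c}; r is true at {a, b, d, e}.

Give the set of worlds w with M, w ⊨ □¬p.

a: successors {b}; ¬p there: b:F. ✗
b: no successors, so □¬p holds vacuously. ✓
c: successors {b, d}; ¬p there: b:F, d:F. ✗
d: successors {a}; ¬p there: a:F. ✗
e: successors {a, b}; ¬p there: a:F, b:F. ✗

{b}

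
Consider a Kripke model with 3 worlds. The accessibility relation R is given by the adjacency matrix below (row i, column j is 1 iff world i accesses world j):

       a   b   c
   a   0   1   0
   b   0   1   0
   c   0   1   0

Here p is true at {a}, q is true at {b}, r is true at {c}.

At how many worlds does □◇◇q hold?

a: successors {b}; ◇◇q there: b:T. ✓
b: successors {b}; ◇◇q there: b:T. ✓
c: successors {b}; ◇◇q there: b:T. ✓
Satisfying worlds: {a, b, c}.

3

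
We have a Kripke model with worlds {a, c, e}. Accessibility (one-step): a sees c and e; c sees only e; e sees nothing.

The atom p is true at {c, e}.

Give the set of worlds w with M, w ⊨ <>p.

a: successors {c, e}; p there: c:T, e:T. ✓
c: successors {e}; p there: e:T. ✓
e: no successors, so <>p fails. ✗

{a, c}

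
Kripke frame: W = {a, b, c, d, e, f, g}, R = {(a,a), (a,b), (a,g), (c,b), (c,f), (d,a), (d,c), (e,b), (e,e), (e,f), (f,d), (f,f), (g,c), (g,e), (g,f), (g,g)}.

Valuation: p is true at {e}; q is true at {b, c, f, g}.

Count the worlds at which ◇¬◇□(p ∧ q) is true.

a: successors {a, b, g}; ¬◇□(p ∧ q) there: a:F, b:T, g:T. ✓
b: no successors, so ◇¬◇□(p ∧ q) fails. ✗
c: successors {b, f}; ¬◇□(p ∧ q) there: b:T, f:T. ✓
d: successors {a, c}; ¬◇□(p ∧ q) there: a:F, c:F. ✗
e: successors {b, e, f}; ¬◇□(p ∧ q) there: b:T, e:F, f:T. ✓
f: successors {d, f}; ¬◇□(p ∧ q) there: d:T, f:T. ✓
g: successors {c, e, f, g}; ¬◇□(p ∧ q) there: c:F, e:F, f:T, g:T. ✓
Satisfying worlds: {a, c, e, f, g}.

5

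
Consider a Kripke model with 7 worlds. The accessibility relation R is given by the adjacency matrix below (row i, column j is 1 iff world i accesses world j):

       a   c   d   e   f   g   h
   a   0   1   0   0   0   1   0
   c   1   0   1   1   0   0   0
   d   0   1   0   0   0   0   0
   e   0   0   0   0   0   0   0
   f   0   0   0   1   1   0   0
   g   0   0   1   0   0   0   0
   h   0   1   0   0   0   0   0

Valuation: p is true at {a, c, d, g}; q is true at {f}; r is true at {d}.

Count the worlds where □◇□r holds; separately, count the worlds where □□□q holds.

3 and 1

For □◇□r:
a: successors {c, g}; ◇□r there: c:T, g:F. ✗
c: successors {a, d, e}; ◇□r there: a:T, d:F, e:F. ✗
d: successors {c}; ◇□r there: c:T. ✓
e: no successors, so □◇□r holds vacuously. ✓
f: successors {e, f}; ◇□r there: e:F, f:T. ✗
g: successors {d}; ◇□r there: d:F. ✗
h: successors {c}; ◇□r there: c:T. ✓
— 3 worlds.
For □□□q:
a: successors {c, g}; □□q there: c:F, g:F. ✗
c: successors {a, d, e}; □□q there: a:F, d:F, e:T. ✗
d: successors {c}; □□q there: c:F. ✗
e: no successors, so □□□q holds vacuously. ✓
f: successors {e, f}; □□q there: e:T, f:F. ✗
g: successors {d}; □□q there: d:F. ✗
h: successors {c}; □□q there: c:F. ✗
— 1 world.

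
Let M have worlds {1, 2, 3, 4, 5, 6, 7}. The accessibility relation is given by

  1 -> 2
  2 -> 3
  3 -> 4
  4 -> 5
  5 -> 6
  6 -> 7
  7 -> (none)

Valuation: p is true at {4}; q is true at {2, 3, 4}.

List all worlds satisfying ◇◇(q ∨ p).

{1, 2}

1: successors {2}; ◇(q ∨ p) there: 2:T. ✓
2: successors {3}; ◇(q ∨ p) there: 3:T. ✓
3: successors {4}; ◇(q ∨ p) there: 4:F. ✗
4: successors {5}; ◇(q ∨ p) there: 5:F. ✗
5: successors {6}; ◇(q ∨ p) there: 6:F. ✗
6: successors {7}; ◇(q ∨ p) there: 7:F. ✗
7: no successors, so ◇◇(q ∨ p) fails. ✗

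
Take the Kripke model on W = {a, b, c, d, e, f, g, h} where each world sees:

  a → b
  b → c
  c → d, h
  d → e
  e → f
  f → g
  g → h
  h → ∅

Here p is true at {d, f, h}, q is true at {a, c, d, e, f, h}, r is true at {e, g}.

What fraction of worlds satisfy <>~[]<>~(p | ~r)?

5/8

a: successors {b}; ~[]<>~(p | ~r) there: b:T. ✓
b: successors {c}; ~[]<>~(p | ~r) there: c:T. ✓
c: successors {d, h}; ~[]<>~(p | ~r) there: d:T, h:F. ✓
d: successors {e}; ~[]<>~(p | ~r) there: e:F. ✗
e: successors {f}; ~[]<>~(p | ~r) there: f:T. ✓
f: successors {g}; ~[]<>~(p | ~r) there: g:T. ✓
g: successors {h}; ~[]<>~(p | ~r) there: h:F. ✗
h: no successors, so <>~[]<>~(p | ~r) fails. ✗
That's 5 of 8 worlds, so 5/8.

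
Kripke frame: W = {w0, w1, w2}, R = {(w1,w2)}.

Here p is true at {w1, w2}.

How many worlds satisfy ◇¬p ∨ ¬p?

w0: ◇¬p is F, ¬p is T. ✓
w1: ◇¬p is F, ¬p is F. ✗
w2: ◇¬p is F, ¬p is F. ✗
Satisfying worlds: {w0}.

1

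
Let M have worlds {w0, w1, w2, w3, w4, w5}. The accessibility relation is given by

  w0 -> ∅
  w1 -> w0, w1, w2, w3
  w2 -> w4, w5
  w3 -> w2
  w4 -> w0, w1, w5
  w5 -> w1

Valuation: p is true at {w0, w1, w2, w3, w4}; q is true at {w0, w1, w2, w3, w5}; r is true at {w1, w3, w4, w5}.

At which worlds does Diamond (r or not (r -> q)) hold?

w0: no successors, so Diamond (r or not (r -> q)) fails. ✗
w1: successors {w0, w1, w2, w3}; r or not (r -> q) there: w0:F, w1:T, w2:F, w3:T. ✓
w2: successors {w4, w5}; r or not (r -> q) there: w4:T, w5:T. ✓
w3: successors {w2}; r or not (r -> q) there: w2:F. ✗
w4: successors {w0, w1, w5}; r or not (r -> q) there: w0:F, w1:T, w5:T. ✓
w5: successors {w1}; r or not (r -> q) there: w1:T. ✓

{w1, w2, w4, w5}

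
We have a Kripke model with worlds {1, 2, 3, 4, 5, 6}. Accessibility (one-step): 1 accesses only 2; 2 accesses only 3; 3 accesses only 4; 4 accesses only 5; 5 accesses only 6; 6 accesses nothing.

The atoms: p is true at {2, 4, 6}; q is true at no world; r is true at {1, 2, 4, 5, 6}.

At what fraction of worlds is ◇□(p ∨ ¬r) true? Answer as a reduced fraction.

2/3

1: successors {2}; □(p ∨ ¬r) there: 2:T. ✓
2: successors {3}; □(p ∨ ¬r) there: 3:T. ✓
3: successors {4}; □(p ∨ ¬r) there: 4:F. ✗
4: successors {5}; □(p ∨ ¬r) there: 5:T. ✓
5: successors {6}; □(p ∨ ¬r) there: 6:T. ✓
6: no successors, so ◇□(p ∨ ¬r) fails. ✗
That's 4 of 6 worlds, so 4/6 = 2/3.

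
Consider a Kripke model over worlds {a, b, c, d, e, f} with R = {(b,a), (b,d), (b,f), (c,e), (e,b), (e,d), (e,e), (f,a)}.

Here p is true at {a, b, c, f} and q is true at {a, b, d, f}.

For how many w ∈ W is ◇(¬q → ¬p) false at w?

2

a: no successors, so ◇(¬q → ¬p) fails. ✗
b: successors {a, d, f}; ¬q → ¬p there: a:T, d:T, f:T. ✓
c: successors {e}; ¬q → ¬p there: e:T. ✓
d: no successors, so ◇(¬q → ¬p) fails. ✗
e: successors {b, d, e}; ¬q → ¬p there: b:T, d:T, e:T. ✓
f: successors {a}; ¬q → ¬p there: a:T. ✓
Satisfying worlds: {b, c, e, f}.
So ◇(¬q → ¬p) fails at the other 2 worlds.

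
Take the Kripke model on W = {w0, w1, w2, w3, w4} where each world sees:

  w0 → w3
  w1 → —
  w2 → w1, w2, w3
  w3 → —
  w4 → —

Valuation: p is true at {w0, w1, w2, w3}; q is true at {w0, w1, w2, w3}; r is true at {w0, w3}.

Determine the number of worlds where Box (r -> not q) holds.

w0: successors {w3}; r -> not q there: w3:F. ✗
w1: no successors, so Box (r -> not q) holds vacuously. ✓
w2: successors {w1, w2, w3}; r -> not q there: w1:T, w2:T, w3:F. ✗
w3: no successors, so Box (r -> not q) holds vacuously. ✓
w4: no successors, so Box (r -> not q) holds vacuously. ✓
Satisfying worlds: {w1, w3, w4}.

3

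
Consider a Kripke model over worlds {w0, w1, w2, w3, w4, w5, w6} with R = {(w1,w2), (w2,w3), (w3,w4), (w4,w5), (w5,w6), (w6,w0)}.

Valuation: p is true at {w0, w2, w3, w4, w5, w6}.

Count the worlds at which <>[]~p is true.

1

w0: no successors, so <>[]~p fails. ✗
w1: successors {w2}; []~p there: w2:F. ✗
w2: successors {w3}; []~p there: w3:F. ✗
w3: successors {w4}; []~p there: w4:F. ✗
w4: successors {w5}; []~p there: w5:F. ✗
w5: successors {w6}; []~p there: w6:F. ✗
w6: successors {w0}; []~p there: w0:T. ✓
Satisfying worlds: {w6}.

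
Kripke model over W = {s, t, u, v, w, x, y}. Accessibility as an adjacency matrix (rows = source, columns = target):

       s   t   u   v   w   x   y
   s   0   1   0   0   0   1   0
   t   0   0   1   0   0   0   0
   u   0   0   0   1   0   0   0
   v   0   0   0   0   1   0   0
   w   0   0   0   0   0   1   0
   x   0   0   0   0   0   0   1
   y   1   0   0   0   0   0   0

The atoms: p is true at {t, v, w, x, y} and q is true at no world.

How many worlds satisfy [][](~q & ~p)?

1

s: successors {t, x}; [](~q & ~p) there: t:T, x:F. ✗
t: successors {u}; [](~q & ~p) there: u:F. ✗
u: successors {v}; [](~q & ~p) there: v:F. ✗
v: successors {w}; [](~q & ~p) there: w:F. ✗
w: successors {x}; [](~q & ~p) there: x:F. ✗
x: successors {y}; [](~q & ~p) there: y:T. ✓
y: successors {s}; [](~q & ~p) there: s:F. ✗
Satisfying worlds: {x}.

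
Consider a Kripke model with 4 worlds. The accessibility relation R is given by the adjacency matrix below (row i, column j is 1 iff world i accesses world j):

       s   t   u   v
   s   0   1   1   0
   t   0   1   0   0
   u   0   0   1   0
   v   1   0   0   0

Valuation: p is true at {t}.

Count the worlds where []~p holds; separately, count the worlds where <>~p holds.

For []~p:
s: successors {t, u}; ~p there: t:F, u:T. ✗
t: successors {t}; ~p there: t:F. ✗
u: successors {u}; ~p there: u:T. ✓
v: successors {s}; ~p there: s:T. ✓
— 2 worlds.
For <>~p:
s: successors {t, u}; ~p there: t:F, u:T. ✓
t: successors {t}; ~p there: t:F. ✗
u: successors {u}; ~p there: u:T. ✓
v: successors {s}; ~p there: s:T. ✓
— 3 worlds.

2 and 3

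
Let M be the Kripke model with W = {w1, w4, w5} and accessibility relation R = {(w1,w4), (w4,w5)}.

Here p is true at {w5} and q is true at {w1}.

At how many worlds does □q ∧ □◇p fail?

w1: □q is F, □◇p is T. ✗
w4: □q is F, □◇p is F. ✗
w5: □q is T, □◇p is T. ✓
Satisfying worlds: {w5}.
So □q ∧ □◇p fails at the other 2 worlds.

2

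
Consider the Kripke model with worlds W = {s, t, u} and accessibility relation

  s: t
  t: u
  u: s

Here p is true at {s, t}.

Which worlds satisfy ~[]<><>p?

{u}

s: []<><>p is T. ✗
t: []<><>p is T. ✗
u: []<><>p is F. ✓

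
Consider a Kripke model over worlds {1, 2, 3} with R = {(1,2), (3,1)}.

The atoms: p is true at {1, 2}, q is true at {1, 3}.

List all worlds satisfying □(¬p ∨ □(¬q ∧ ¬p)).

{1, 2}

1: successors {2}; ¬p ∨ □(¬q ∧ ¬p) there: 2:T. ✓
2: no successors, so □(¬p ∨ □(¬q ∧ ¬p)) holds vacuously. ✓
3: successors {1}; ¬p ∨ □(¬q ∧ ¬p) there: 1:F. ✗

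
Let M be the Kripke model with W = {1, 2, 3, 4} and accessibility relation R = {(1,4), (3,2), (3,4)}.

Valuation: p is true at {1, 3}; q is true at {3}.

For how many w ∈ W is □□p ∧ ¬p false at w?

2

1: □□p is T, ¬p is F. ✗
2: □□p is T, ¬p is T. ✓
3: □□p is T, ¬p is F. ✗
4: □□p is T, ¬p is T. ✓
Satisfying worlds: {2, 4}.
So □□p ∧ ¬p fails at the other 2 worlds.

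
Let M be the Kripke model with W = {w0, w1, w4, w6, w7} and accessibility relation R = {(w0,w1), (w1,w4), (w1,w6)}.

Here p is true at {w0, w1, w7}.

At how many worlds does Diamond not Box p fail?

w0: successors {w1}; not Box p there: w1:T. ✓
w1: successors {w4, w6}; not Box p there: w4:F, w6:F. ✗
w4: no successors, so Diamond not Box p fails. ✗
w6: no successors, so Diamond not Box p fails. ✗
w7: no successors, so Diamond not Box p fails. ✗
Satisfying worlds: {w0}.
So Diamond not Box p fails at the other 4 worlds.

4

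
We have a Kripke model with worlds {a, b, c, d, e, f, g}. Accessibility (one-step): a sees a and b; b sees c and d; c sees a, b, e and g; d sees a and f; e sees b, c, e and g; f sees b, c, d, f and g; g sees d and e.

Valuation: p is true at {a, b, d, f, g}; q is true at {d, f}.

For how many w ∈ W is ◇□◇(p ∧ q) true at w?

0

a: successors {a, b}; □◇(p ∧ q) there: a:F, b:F. ✗
b: successors {c, d}; □◇(p ∧ q) there: c:F, d:F. ✗
c: successors {a, b, e, g}; □◇(p ∧ q) there: a:F, b:F, e:F, g:F. ✗
d: successors {a, f}; □◇(p ∧ q) there: a:F, f:F. ✗
e: successors {b, c, e, g}; □◇(p ∧ q) there: b:F, c:F, e:F, g:F. ✗
f: successors {b, c, d, f, g}; □◇(p ∧ q) there: b:F, c:F, d:F, f:F, g:F. ✗
g: successors {d, e}; □◇(p ∧ q) there: d:F, e:F. ✗
Satisfying worlds: ∅.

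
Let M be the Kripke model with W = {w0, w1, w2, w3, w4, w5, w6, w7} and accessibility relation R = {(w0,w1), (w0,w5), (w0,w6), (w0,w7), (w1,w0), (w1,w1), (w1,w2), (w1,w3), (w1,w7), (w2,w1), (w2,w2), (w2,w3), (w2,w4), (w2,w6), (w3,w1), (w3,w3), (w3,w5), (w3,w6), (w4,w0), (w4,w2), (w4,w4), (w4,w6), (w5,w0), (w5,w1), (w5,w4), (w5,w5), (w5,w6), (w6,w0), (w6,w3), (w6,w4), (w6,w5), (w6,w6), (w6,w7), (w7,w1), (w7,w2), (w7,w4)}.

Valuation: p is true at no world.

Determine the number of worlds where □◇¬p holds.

8

w0: successors {w1, w5, w6, w7}; ◇¬p there: w1:T, w5:T, w6:T, w7:T. ✓
w1: successors {w0, w1, w2, w3, w7}; ◇¬p there: w0:T, w1:T, w2:T, w3:T, w7:T. ✓
w2: successors {w1, w2, w3, w4, w6}; ◇¬p there: w1:T, w2:T, w3:T, w4:T, w6:T. ✓
w3: successors {w1, w3, w5, w6}; ◇¬p there: w1:T, w3:T, w5:T, w6:T. ✓
w4: successors {w0, w2, w4, w6}; ◇¬p there: w0:T, w2:T, w4:T, w6:T. ✓
w5: successors {w0, w1, w4, w5, w6}; ◇¬p there: w0:T, w1:T, w4:T, w5:T, w6:T. ✓
w6: successors {w0, w3, w4, w5, w6, w7}; ◇¬p there: w0:T, w3:T, w4:T, w5:T, w6:T, w7:T. ✓
w7: successors {w1, w2, w4}; ◇¬p there: w1:T, w2:T, w4:T. ✓
Satisfying worlds: {w0, w1, w2, w3, w4, w5, w6, w7}.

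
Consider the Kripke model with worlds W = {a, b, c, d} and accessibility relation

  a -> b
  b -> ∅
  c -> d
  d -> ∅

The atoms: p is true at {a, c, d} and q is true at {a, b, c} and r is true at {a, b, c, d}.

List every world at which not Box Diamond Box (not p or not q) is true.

{a, c}

a: Box Diamond Box (not p or not q) is F. ✓
b: Box Diamond Box (not p or not q) is T. ✗
c: Box Diamond Box (not p or not q) is F. ✓
d: Box Diamond Box (not p or not q) is T. ✗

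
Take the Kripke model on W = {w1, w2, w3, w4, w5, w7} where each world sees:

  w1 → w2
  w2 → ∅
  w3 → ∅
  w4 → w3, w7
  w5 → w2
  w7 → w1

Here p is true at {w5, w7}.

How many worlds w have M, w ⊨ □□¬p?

6

w1: successors {w2}; □¬p there: w2:T. ✓
w2: no successors, so □□¬p holds vacuously. ✓
w3: no successors, so □□¬p holds vacuously. ✓
w4: successors {w3, w7}; □¬p there: w3:T, w7:T. ✓
w5: successors {w2}; □¬p there: w2:T. ✓
w7: successors {w1}; □¬p there: w1:T. ✓
Satisfying worlds: {w1, w2, w3, w4, w5, w7}.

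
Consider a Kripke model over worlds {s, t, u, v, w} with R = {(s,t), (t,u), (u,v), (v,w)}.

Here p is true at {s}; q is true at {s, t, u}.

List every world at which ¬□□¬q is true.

s: □□¬q is F. ✓
t: □□¬q is T. ✗
u: □□¬q is T. ✗
v: □□¬q is T. ✗
w: □□¬q is T. ✗

{s}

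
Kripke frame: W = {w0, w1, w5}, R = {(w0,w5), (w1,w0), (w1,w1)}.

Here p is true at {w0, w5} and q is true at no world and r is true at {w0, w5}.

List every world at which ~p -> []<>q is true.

w0: ~p is F, []<>q is F. ✓
w1: ~p is T, []<>q is F. ✗
w5: ~p is F, []<>q is T. ✓

{w0, w5}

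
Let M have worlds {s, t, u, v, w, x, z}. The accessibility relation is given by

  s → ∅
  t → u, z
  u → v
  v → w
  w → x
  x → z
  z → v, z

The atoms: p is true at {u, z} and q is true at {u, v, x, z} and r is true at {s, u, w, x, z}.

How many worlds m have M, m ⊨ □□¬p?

3

s: no successors, so □□¬p holds vacuously. ✓
t: successors {u, z}; □¬p there: u:T, z:F. ✗
u: successors {v}; □¬p there: v:T. ✓
v: successors {w}; □¬p there: w:T. ✓
w: successors {x}; □¬p there: x:F. ✗
x: successors {z}; □¬p there: z:F. ✗
z: successors {v, z}; □¬p there: v:T, z:F. ✗
Satisfying worlds: {s, u, v}.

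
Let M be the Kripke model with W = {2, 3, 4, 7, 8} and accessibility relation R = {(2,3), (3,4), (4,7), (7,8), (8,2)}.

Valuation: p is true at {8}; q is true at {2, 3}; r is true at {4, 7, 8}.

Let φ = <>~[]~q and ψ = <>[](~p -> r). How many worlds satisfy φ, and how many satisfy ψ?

2 and 3

For <>~[]~q:
2: successors {3}; ~[]~q there: 3:F. ✗
3: successors {4}; ~[]~q there: 4:F. ✗
4: successors {7}; ~[]~q there: 7:F. ✗
7: successors {8}; ~[]~q there: 8:T. ✓
8: successors {2}; ~[]~q there: 2:T. ✓
— 2 worlds.
For <>[](~p -> r):
2: successors {3}; [](~p -> r) there: 3:T. ✓
3: successors {4}; [](~p -> r) there: 4:T. ✓
4: successors {7}; [](~p -> r) there: 7:T. ✓
7: successors {8}; [](~p -> r) there: 8:F. ✗
8: successors {2}; [](~p -> r) there: 2:F. ✗
— 3 worlds.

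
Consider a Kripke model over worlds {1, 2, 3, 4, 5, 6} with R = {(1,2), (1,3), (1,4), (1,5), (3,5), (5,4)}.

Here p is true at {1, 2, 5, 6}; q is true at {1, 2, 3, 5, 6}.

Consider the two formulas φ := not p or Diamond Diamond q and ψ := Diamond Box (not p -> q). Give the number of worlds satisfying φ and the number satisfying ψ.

3 and 2

For not p or Diamond Diamond q:
1: not p is F, Diamond Diamond q is T. ✓
2: not p is F, Diamond Diamond q is F. ✗
3: not p is T, Diamond Diamond q is F. ✓
4: not p is T, Diamond Diamond q is F. ✓
5: not p is F, Diamond Diamond q is F. ✗
6: not p is F, Diamond Diamond q is F. ✗
— 3 worlds.
For Diamond Box (not p -> q):
1: successors {2, 3, 4, 5}; Box (not p -> q) there: 2:T, 3:T, 4:T, 5:F. ✓
2: no successors, so Diamond Box (not p -> q) fails. ✗
3: successors {5}; Box (not p -> q) there: 5:F. ✗
4: no successors, so Diamond Box (not p -> q) fails. ✗
5: successors {4}; Box (not p -> q) there: 4:T. ✓
6: no successors, so Diamond Box (not p -> q) fails. ✗
— 2 worlds.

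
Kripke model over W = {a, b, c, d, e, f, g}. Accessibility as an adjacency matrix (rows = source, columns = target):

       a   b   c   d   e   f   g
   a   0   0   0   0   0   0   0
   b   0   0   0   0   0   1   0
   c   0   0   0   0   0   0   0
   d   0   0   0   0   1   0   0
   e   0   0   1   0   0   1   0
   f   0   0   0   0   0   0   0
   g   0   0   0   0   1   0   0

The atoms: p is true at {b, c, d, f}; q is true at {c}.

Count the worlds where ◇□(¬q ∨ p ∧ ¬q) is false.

5

a: no successors, so ◇□(¬q ∨ p ∧ ¬q) fails. ✗
b: successors {f}; □(¬q ∨ p ∧ ¬q) there: f:T. ✓
c: no successors, so ◇□(¬q ∨ p ∧ ¬q) fails. ✗
d: successors {e}; □(¬q ∨ p ∧ ¬q) there: e:F. ✗
e: successors {c, f}; □(¬q ∨ p ∧ ¬q) there: c:T, f:T. ✓
f: no successors, so ◇□(¬q ∨ p ∧ ¬q) fails. ✗
g: successors {e}; □(¬q ∨ p ∧ ¬q) there: e:F. ✗
Satisfying worlds: {b, e}.
So ◇□(¬q ∨ p ∧ ¬q) fails at the other 5 worlds.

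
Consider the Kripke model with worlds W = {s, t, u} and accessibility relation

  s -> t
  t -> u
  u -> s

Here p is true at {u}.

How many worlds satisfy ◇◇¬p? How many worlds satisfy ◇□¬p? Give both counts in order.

For ◇◇¬p:
s: successors {t}; ◇¬p there: t:F. ✗
t: successors {u}; ◇¬p there: u:T. ✓
u: successors {s}; ◇¬p there: s:T. ✓
— 2 worlds.
For ◇□¬p:
s: successors {t}; □¬p there: t:F. ✗
t: successors {u}; □¬p there: u:T. ✓
u: successors {s}; □¬p there: s:T. ✓
— 2 worlds.

2 and 2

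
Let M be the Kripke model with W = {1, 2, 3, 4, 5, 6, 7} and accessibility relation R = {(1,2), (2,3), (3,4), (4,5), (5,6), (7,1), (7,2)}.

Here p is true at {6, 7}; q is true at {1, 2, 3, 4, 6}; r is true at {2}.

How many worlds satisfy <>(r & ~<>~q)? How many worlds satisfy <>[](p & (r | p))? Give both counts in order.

For <>(r & ~<>~q):
1: successors {2}; r & ~<>~q there: 2:T. ✓
2: successors {3}; r & ~<>~q there: 3:F. ✗
3: successors {4}; r & ~<>~q there: 4:F. ✗
4: successors {5}; r & ~<>~q there: 5:F. ✗
5: successors {6}; r & ~<>~q there: 6:F. ✗
6: no successors, so <>(r & ~<>~q) fails. ✗
7: successors {1, 2}; r & ~<>~q there: 1:F, 2:T. ✓
— 2 worlds.
For <>[](p & (r | p)):
1: successors {2}; [](p & (r | p)) there: 2:F. ✗
2: successors {3}; [](p & (r | p)) there: 3:F. ✗
3: successors {4}; [](p & (r | p)) there: 4:F. ✗
4: successors {5}; [](p & (r | p)) there: 5:T. ✓
5: successors {6}; [](p & (r | p)) there: 6:T. ✓
6: no successors, so <>[](p & (r | p)) fails. ✗
7: successors {1, 2}; [](p & (r | p)) there: 1:F, 2:F. ✗
— 2 worlds.

2 and 2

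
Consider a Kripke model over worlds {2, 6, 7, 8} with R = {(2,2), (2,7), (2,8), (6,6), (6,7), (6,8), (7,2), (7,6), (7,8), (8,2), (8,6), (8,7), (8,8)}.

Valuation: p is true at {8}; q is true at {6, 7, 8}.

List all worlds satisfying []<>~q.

{2}

2: successors {2, 7, 8}; <>~q there: 2:T, 7:T, 8:T. ✓
6: successors {6, 7, 8}; <>~q there: 6:F, 7:T, 8:T. ✗
7: successors {2, 6, 8}; <>~q there: 2:T, 6:F, 8:T. ✗
8: successors {2, 6, 7, 8}; <>~q there: 2:T, 6:F, 7:T, 8:T. ✗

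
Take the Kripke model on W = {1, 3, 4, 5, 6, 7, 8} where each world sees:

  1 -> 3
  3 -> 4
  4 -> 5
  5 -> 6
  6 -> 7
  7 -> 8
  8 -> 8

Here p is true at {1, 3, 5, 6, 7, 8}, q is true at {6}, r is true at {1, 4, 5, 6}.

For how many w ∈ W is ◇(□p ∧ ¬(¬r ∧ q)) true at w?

1: successors {3}; □p ∧ ¬(¬r ∧ q) there: 3:F. ✗
3: successors {4}; □p ∧ ¬(¬r ∧ q) there: 4:T. ✓
4: successors {5}; □p ∧ ¬(¬r ∧ q) there: 5:T. ✓
5: successors {6}; □p ∧ ¬(¬r ∧ q) there: 6:T. ✓
6: successors {7}; □p ∧ ¬(¬r ∧ q) there: 7:T. ✓
7: successors {8}; □p ∧ ¬(¬r ∧ q) there: 8:T. ✓
8: successors {8}; □p ∧ ¬(¬r ∧ q) there: 8:T. ✓
Satisfying worlds: {3, 4, 5, 6, 7, 8}.

6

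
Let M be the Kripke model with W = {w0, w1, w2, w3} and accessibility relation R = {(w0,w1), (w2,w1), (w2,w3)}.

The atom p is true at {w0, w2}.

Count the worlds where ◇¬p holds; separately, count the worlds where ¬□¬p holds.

2 and 0

For ◇¬p:
w0: successors {w1}; ¬p there: w1:T. ✓
w1: no successors, so ◇¬p fails. ✗
w2: successors {w1, w3}; ¬p there: w1:T, w3:T. ✓
w3: no successors, so ◇¬p fails. ✗
— 2 worlds.
For ¬□¬p:
w0: □¬p is T. ✗
w1: □¬p is T. ✗
w2: □¬p is T. ✗
w3: □¬p is T. ✗
— 0 worlds.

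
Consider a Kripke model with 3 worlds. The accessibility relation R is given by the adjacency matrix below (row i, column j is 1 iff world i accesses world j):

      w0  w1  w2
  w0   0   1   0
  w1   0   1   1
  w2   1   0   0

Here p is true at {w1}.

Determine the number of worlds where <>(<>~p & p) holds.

2

w0: successors {w1}; <>~p & p there: w1:T. ✓
w1: successors {w1, w2}; <>~p & p there: w1:T, w2:F. ✓
w2: successors {w0}; <>~p & p there: w0:F. ✗
Satisfying worlds: {w0, w1}.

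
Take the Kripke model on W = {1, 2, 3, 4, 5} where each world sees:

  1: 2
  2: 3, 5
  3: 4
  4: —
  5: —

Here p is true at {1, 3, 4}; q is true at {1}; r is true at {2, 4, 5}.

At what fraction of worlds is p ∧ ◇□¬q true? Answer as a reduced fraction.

1: p is T, ◇□¬q is T. ✓
2: p is F, ◇□¬q is T. ✗
3: p is T, ◇□¬q is T. ✓
4: p is T, ◇□¬q is F. ✗
5: p is F, ◇□¬q is F. ✗
That's 2 of 5 worlds, so 2/5.

2/5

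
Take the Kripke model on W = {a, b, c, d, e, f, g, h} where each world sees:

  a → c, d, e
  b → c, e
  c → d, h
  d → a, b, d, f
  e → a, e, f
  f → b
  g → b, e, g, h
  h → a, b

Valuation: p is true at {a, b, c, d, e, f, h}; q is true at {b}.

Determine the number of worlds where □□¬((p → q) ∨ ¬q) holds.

0

a: successors {c, d, e}; □¬((p → q) ∨ ¬q) there: c:F, d:F, e:F. ✗
b: successors {c, e}; □¬((p → q) ∨ ¬q) there: c:F, e:F. ✗
c: successors {d, h}; □¬((p → q) ∨ ¬q) there: d:F, h:F. ✗
d: successors {a, b, d, f}; □¬((p → q) ∨ ¬q) there: a:F, b:F, d:F, f:F. ✗
e: successors {a, e, f}; □¬((p → q) ∨ ¬q) there: a:F, e:F, f:F. ✗
f: successors {b}; □¬((p → q) ∨ ¬q) there: b:F. ✗
g: successors {b, e, g, h}; □¬((p → q) ∨ ¬q) there: b:F, e:F, g:F, h:F. ✗
h: successors {a, b}; □¬((p → q) ∨ ¬q) there: a:F, b:F. ✗
Satisfying worlds: ∅.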